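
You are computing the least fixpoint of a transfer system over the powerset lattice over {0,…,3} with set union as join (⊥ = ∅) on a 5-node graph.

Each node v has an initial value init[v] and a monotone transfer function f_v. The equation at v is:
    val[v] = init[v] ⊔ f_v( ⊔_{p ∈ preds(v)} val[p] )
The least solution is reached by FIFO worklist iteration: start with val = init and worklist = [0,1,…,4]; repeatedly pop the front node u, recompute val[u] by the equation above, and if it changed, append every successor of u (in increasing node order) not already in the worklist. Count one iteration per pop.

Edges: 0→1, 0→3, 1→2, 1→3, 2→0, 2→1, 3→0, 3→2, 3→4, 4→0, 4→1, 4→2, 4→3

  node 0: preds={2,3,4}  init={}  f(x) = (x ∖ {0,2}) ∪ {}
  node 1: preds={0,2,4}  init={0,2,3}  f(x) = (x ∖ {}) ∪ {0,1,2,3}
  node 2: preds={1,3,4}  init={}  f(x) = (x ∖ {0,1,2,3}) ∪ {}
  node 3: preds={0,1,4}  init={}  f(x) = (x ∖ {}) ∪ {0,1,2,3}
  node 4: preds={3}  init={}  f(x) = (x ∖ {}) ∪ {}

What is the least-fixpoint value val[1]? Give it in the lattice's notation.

{0,1,2,3}

Iteration log — 9 steps:
  step 1. node 0  ⊔preds={}  new={}  stable
  step 2. node 1  ⊔preds={}  new={0,1,2,3}  old={0,2,3}  +wl: 
  step 3. node 2  ⊔preds={0,1,2,3}  new={}  stable
  step 4. node 3  ⊔preds={0,1,2,3}  new={0,1,2,3}  old={}  +wl: 0,2
  step 5. node 4  ⊔preds={0,1,2,3}  new={0,1,2,3}  old={}  +wl: 1,3
  step 6. node 0  ⊔preds={0,1,2,3}  new={1,3}  old={}  +wl: 
  step 7. node 2  ⊔preds={0,1,2,3}  new={}  stable
  step 8. node 1  ⊔preds={0,1,2,3}  new={0,1,2,3}  stable
  step 9. node 3  ⊔preds={0,1,2,3}  new={0,1,2,3}  stable

Least fixpoint reached:
  node 0: {1,3}
  node 1: {0,1,2,3}
  node 2: {}
  node 3: {0,1,2,3}
  node 4: {0,1,2,3}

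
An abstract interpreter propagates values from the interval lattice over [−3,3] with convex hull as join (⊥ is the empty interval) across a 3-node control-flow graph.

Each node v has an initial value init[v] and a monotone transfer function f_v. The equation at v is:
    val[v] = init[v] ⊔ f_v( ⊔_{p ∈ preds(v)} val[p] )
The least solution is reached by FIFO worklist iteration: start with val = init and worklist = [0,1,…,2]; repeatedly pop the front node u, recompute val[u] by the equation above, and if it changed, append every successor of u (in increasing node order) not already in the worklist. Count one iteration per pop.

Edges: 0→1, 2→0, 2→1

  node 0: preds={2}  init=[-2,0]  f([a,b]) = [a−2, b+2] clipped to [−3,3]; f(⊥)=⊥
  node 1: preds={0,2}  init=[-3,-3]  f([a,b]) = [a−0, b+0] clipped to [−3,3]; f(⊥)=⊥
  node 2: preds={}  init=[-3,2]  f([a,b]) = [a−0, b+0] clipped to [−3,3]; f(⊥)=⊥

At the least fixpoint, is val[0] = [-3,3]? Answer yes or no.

Iteration log — 3 steps:
  step 1. node 0  ⊔preds=[-3,2]  new=[-3,3]  old=[-2,0]  +wl: 
  step 2. node 1  ⊔preds=[-3,3]  new=[-3,3]  old=[-3,-3]  +wl: 
  step 3. node 2  ⊔preds=⊥  new=[-3,2]  stable

Least fixpoint reached:
  node 0: [-3,3]
  node 1: [-3,3]
  node 2: [-3,2]

yes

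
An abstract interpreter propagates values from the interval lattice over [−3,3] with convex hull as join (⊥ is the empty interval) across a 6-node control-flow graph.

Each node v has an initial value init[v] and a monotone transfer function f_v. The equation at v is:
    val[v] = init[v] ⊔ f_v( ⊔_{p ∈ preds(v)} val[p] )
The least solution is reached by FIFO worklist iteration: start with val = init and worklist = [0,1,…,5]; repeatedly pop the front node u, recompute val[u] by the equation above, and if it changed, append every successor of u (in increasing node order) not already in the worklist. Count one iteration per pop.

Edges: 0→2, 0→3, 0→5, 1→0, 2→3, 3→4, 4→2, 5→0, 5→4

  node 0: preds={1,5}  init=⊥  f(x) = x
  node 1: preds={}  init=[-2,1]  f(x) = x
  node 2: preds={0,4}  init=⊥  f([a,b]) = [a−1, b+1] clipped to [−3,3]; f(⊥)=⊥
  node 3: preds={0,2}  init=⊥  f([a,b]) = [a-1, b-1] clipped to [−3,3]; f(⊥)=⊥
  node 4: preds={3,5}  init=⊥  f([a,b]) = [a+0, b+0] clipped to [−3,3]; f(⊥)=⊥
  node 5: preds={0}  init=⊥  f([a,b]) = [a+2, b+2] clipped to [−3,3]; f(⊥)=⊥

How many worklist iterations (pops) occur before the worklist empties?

Worklist (13 pops):
  #1 pop 0: in=[-2,1] → [-2,1] (was ⊥); enqueue []
  #2 pop 1: in=⊥ → [-2,1] (no change)
  #3 pop 2: in=[-2,1] → [-3,2] (was ⊥); enqueue []
  #4 pop 3: in=[-3,2] → [-3,1] (was ⊥); enqueue []
  #5 pop 4: in=[-3,1] → [-3,1] (was ⊥); enqueue [2]
  #6 pop 5: in=[-2,1] → [0,3] (was ⊥); enqueue [0,4]
  #7 pop 2: in=[-3,1] → [-3,2] (no change)
  #8 pop 0: in=[-2,3] → [-2,3] (was [-2,1]); enqueue [2,3,5]
  #9 pop 4: in=[-3,3] → [-3,3] (was [-3,1]); enqueue []
  #10 pop 2: in=[-3,3] → [-3,3] (was [-3,2]); enqueue []
  #11 pop 3: in=[-3,3] → [-3,2] (was [-3,1]); enqueue [4]
  #12 pop 5: in=[-2,3] → [0,3] (no change)
  #13 pop 4: in=[-3,3] → [-3,3] (no change)

Fixpoint:
  val[0] = [-2,3]
  val[1] = [-2,1]
  val[2] = [-3,3]
  val[3] = [-3,2]
  val[4] = [-3,3]
  val[5] = [0,3]

13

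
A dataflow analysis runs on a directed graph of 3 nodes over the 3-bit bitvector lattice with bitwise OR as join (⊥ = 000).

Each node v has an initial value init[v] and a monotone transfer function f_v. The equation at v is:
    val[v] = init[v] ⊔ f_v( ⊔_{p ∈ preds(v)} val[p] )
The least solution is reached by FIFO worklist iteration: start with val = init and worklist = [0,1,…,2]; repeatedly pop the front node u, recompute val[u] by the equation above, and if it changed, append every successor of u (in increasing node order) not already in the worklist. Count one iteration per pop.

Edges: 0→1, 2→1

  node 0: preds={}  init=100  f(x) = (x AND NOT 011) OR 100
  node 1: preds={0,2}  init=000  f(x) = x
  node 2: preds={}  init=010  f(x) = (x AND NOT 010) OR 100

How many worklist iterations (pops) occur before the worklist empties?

4

Worklist (4 pops):
  #1 pop 0: in=000 → 100 (no change)
  #2 pop 1: in=110 → 110 (was 000); enqueue []
  #3 pop 2: in=000 → 110 (was 010); enqueue [1]
  #4 pop 1: in=110 → 110 (no change)

Fixpoint:
  val[0] = 100
  val[1] = 110
  val[2] = 110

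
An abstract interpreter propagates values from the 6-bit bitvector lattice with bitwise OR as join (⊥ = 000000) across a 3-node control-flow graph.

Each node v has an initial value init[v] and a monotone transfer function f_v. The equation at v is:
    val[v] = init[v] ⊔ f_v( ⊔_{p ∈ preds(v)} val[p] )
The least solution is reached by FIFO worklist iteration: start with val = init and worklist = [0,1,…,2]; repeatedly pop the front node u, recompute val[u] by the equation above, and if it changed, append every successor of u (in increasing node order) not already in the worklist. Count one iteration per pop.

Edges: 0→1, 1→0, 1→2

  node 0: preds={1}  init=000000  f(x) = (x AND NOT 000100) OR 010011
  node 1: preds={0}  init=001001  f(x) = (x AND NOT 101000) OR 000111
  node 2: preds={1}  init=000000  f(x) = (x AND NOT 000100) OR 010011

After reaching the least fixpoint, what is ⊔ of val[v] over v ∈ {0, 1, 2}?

Iteration log — 4 steps:
  step 1. node 0  ⊔preds=001001  new=011011  old=000000  +wl: 
  step 2. node 1  ⊔preds=011011  new=011111  old=001001  +wl: 0
  step 3. node 2  ⊔preds=011111  new=011011  old=000000  +wl: 
  step 4. node 0  ⊔preds=011111  new=011011  stable

Least fixpoint reached:
  node 0: 011011
  node 1: 011111
  node 2: 011011

011111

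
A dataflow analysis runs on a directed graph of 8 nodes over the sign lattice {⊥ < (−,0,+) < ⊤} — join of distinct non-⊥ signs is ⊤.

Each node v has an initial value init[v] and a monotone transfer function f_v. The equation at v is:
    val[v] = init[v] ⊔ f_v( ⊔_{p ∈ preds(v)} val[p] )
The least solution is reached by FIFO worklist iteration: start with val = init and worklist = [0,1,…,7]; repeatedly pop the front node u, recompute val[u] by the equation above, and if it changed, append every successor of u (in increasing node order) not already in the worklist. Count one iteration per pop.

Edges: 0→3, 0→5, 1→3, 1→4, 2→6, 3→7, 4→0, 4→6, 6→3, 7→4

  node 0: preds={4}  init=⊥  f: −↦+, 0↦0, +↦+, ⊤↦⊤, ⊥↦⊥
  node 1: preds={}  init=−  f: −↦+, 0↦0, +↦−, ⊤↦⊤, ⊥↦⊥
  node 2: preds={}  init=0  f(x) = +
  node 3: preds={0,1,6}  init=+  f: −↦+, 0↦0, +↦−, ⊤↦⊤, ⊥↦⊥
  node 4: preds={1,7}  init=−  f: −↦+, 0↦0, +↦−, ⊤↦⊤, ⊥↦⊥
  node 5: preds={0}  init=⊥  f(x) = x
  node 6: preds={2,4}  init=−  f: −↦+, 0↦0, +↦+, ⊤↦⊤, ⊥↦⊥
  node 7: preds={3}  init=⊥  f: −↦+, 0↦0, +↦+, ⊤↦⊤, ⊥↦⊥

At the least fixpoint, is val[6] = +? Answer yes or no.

no

Worklist (12 pops):
  #1 pop 0: in=− → + (was ⊥); enqueue []
  #2 pop 1: in=⊥ → − (no change)
  #3 pop 2: in=⊥ → ⊤ (was 0); enqueue []
  #4 pop 3: in=⊤ → ⊤ (was +); enqueue []
  #5 pop 4: in=− → ⊤ (was −); enqueue [0]
  #6 pop 5: in=+ → + (was ⊥); enqueue []
  #7 pop 6: in=⊤ → ⊤ (was −); enqueue [3]
  #8 pop 7: in=⊤ → ⊤ (was ⊥); enqueue [4]
  #9 pop 0: in=⊤ → ⊤ (was +); enqueue [5]
  #10 pop 3: in=⊤ → ⊤ (no change)
  #11 pop 4: in=⊤ → ⊤ (no change)
  #12 pop 5: in=⊤ → ⊤ (was +); enqueue []

Fixpoint:
  val[0] = ⊤
  val[1] = −
  val[2] = ⊤
  val[3] = ⊤
  val[4] = ⊤
  val[5] = ⊤
  val[6] = ⊤
  val[7] = ⊤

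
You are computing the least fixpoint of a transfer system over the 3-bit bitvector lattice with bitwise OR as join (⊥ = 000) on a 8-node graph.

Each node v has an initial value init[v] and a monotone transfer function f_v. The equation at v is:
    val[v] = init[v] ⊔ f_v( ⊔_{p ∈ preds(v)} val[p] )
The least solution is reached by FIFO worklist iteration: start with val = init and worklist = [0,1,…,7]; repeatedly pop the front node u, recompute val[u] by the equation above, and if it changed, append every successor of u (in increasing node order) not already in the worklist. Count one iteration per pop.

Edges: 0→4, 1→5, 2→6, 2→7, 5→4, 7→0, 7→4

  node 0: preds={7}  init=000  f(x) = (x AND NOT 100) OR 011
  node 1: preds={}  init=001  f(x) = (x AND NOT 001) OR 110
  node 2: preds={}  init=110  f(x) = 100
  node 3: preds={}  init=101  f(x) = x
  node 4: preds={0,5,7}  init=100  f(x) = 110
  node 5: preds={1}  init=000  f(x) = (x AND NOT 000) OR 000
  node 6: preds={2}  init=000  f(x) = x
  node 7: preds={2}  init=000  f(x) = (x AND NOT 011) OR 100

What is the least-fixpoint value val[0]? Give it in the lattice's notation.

Worklist (10 pops):
  #1 pop 0: in=000 → 011 (was 000); enqueue []
  #2 pop 1: in=000 → 111 (was 001); enqueue []
  #3 pop 2: in=000 → 110 (no change)
  #4 pop 3: in=000 → 101 (no change)
  #5 pop 4: in=011 → 110 (was 100); enqueue []
  #6 pop 5: in=111 → 111 (was 000); enqueue [4]
  #7 pop 6: in=110 → 110 (was 000); enqueue []
  #8 pop 7: in=110 → 100 (was 000); enqueue [0]
  #9 pop 4: in=111 → 110 (no change)
  #10 pop 0: in=100 → 011 (no change)

Fixpoint:
  val[0] = 011
  val[1] = 111
  val[2] = 110
  val[3] = 101
  val[4] = 110
  val[5] = 111
  val[6] = 110
  val[7] = 100

011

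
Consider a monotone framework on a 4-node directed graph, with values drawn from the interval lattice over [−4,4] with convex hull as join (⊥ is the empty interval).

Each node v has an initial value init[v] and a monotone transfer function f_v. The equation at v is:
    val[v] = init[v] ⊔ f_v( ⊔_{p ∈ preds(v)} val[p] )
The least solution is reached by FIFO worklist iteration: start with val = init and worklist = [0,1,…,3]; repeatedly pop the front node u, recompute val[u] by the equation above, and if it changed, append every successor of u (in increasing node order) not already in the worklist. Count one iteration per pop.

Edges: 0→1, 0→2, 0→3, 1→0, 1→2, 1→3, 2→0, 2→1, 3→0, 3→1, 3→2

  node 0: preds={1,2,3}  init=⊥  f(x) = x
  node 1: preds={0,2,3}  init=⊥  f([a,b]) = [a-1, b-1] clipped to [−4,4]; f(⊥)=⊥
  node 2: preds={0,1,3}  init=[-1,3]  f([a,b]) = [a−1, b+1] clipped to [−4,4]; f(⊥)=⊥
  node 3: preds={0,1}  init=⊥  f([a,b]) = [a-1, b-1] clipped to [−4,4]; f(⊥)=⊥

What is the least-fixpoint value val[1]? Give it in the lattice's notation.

[-4,3]

Trace (12 dequeues):
  [1] u=0 | in [-1,3] | out [-1,3] | prev ⊥ | push {}
  [2] u=1 | in [-1,3] | out [-2,2] | prev ⊥ | push {0}
  [3] u=2 | in [-2,3] | out [-3,4] | prev [-1,3] | push {1}
  [4] u=3 | in [-2,3] | out [-3,2] | prev ⊥ | push {2}
  [5] u=0 | in [-3,4] | out [-3,4] | prev [-1,3] | push {3}
  [6] u=1 | in [-3,4] | out [-4,3] | prev [-2,2] | push {0}
  [7] u=2 | in [-4,4] | out [-4,4] | prev [-3,4] | push {1}
  [8] u=3 | in [-4,4] | out [-4,3] | prev [-3,2] | push {2}
  [9] u=0 | in [-4,4] | out [-4,4] | prev [-3,4] | push {3}
  [10] u=1 | in [-4,4] | out [-4,3] | ==
  [11] u=2 | in [-4,4] | out [-4,4] | ==
  [12] u=3 | in [-4,4] | out [-4,3] | ==

Converged values:
  [0] [-4,4]
  [1] [-4,3]
  [2] [-4,4]
  [3] [-4,3]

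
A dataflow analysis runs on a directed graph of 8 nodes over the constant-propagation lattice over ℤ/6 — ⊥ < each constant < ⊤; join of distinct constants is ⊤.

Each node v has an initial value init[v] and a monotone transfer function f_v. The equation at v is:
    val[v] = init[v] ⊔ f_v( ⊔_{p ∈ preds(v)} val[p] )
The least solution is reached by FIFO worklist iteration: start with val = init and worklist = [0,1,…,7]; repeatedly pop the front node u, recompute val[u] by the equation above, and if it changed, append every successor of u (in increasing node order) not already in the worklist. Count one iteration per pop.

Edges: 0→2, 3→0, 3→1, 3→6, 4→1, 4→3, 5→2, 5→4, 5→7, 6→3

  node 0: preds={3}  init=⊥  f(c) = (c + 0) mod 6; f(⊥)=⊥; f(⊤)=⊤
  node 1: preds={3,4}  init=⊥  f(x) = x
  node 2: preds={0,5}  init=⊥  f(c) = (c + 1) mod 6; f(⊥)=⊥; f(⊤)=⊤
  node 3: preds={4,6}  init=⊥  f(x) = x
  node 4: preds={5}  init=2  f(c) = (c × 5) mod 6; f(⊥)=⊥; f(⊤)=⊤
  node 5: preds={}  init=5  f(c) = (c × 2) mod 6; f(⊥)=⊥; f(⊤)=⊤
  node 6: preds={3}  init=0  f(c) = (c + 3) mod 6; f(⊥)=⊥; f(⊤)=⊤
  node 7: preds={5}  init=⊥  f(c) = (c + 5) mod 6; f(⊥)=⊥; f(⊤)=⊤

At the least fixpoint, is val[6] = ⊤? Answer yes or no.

Worklist (12 pops):
  #1 pop 0: in=⊥ → ⊥ (no change)
  #2 pop 1: in=2 → 2 (was ⊥); enqueue []
  #3 pop 2: in=5 → 0 (was ⊥); enqueue []
  #4 pop 3: in=⊤ → ⊤ (was ⊥); enqueue [0,1]
  #5 pop 4: in=5 → ⊤ (was 2); enqueue [3]
  #6 pop 5: in=⊥ → 5 (no change)
  #7 pop 6: in=⊤ → ⊤ (was 0); enqueue []
  #8 pop 7: in=5 → 4 (was ⊥); enqueue []
  #9 pop 0: in=⊤ → ⊤ (was ⊥); enqueue [2]
  #10 pop 1: in=⊤ → ⊤ (was 2); enqueue []
  #11 pop 3: in=⊤ → ⊤ (no change)
  #12 pop 2: in=⊤ → ⊤ (was 0); enqueue []

Fixpoint:
  val[0] = ⊤
  val[1] = ⊤
  val[2] = ⊤
  val[3] = ⊤
  val[4] = ⊤
  val[5] = 5
  val[6] = ⊤
  val[7] = 4

yes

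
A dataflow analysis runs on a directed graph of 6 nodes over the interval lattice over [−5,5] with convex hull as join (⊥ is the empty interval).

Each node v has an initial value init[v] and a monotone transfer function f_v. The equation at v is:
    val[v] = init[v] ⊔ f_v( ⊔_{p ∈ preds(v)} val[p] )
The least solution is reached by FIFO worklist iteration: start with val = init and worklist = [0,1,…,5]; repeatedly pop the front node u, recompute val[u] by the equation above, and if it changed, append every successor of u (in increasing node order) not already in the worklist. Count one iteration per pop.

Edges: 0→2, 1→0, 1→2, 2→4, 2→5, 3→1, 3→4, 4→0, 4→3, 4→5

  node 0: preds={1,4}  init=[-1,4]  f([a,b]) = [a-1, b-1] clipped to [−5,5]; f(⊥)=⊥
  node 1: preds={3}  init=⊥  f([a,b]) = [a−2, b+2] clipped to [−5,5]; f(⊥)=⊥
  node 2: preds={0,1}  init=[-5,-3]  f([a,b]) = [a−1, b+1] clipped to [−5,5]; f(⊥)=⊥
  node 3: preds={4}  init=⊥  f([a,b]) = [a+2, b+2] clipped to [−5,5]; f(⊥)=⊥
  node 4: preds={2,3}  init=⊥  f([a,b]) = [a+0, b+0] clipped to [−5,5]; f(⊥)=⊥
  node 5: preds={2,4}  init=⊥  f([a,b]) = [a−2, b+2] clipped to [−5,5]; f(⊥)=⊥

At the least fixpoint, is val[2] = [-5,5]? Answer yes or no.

yes

Worklist (13 pops):
  #1 pop 0: in=⊥ → [-1,4] (no change)
  #2 pop 1: in=⊥ → ⊥ (no change)
  #3 pop 2: in=[-1,4] → [-5,5] (was [-5,-3]); enqueue []
  #4 pop 3: in=⊥ → ⊥ (no change)
  #5 pop 4: in=[-5,5] → [-5,5] (was ⊥); enqueue [0,3]
  #6 pop 5: in=[-5,5] → [-5,5] (was ⊥); enqueue []
  #7 pop 0: in=[-5,5] → [-5,4] (was [-1,4]); enqueue [2]
  #8 pop 3: in=[-5,5] → [-3,5] (was ⊥); enqueue [1,4]
  #9 pop 2: in=[-5,4] → [-5,5] (no change)
  #10 pop 1: in=[-3,5] → [-5,5] (was ⊥); enqueue [0,2]
  #11 pop 4: in=[-5,5] → [-5,5] (no change)
  #12 pop 0: in=[-5,5] → [-5,4] (no change)
  #13 pop 2: in=[-5,5] → [-5,5] (no change)

Fixpoint:
  val[0] = [-5,4]
  val[1] = [-5,5]
  val[2] = [-5,5]
  val[3] = [-3,5]
  val[4] = [-5,5]
  val[5] = [-5,5]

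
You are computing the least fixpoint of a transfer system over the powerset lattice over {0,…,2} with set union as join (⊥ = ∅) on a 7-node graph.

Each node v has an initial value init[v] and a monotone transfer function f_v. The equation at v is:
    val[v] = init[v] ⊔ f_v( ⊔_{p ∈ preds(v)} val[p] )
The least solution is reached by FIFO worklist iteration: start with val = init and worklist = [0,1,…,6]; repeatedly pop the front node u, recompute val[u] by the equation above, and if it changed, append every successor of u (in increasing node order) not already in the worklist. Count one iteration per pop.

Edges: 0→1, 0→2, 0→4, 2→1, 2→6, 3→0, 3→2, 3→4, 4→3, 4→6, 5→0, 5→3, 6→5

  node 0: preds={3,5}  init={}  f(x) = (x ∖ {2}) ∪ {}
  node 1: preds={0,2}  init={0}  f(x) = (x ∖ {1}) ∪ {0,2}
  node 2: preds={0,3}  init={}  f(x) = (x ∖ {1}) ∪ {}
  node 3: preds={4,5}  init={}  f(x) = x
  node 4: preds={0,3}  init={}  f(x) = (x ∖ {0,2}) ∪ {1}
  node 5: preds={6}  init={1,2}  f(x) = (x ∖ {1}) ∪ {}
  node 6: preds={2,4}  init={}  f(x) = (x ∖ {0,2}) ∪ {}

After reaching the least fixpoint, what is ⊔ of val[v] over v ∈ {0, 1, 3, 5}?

{0,1,2}

Trace (13 dequeues):
  [1] u=0 | in {1,2} | out {1} | prev {} | push {}
  [2] u=1 | in {1} | out {0,2} | prev {0} | push {}
  [3] u=2 | in {1} | out {} | ==
  [4] u=3 | in {1,2} | out {1,2} | prev {} | push {0,2}
  [5] u=4 | in {1,2} | out {1} | prev {} | push {3}
  [6] u=5 | in {} | out {1,2} | ==
  [7] u=6 | in {1} | out {1} | prev {} | push {5}
  [8] u=0 | in {1,2} | out {1} | ==
  [9] u=2 | in {1,2} | out {2} | prev {} | push {1,6}
  [10] u=3 | in {1,2} | out {1,2} | ==
  [11] u=5 | in {1} | out {1,2} | ==
  [12] u=1 | in {1,2} | out {0,2} | ==
  [13] u=6 | in {1,2} | out {1} | ==

Converged values:
  [0] {1}
  [1] {0,2}
  [2] {2}
  [3] {1,2}
  [4] {1}
  [5] {1,2}
  [6] {1}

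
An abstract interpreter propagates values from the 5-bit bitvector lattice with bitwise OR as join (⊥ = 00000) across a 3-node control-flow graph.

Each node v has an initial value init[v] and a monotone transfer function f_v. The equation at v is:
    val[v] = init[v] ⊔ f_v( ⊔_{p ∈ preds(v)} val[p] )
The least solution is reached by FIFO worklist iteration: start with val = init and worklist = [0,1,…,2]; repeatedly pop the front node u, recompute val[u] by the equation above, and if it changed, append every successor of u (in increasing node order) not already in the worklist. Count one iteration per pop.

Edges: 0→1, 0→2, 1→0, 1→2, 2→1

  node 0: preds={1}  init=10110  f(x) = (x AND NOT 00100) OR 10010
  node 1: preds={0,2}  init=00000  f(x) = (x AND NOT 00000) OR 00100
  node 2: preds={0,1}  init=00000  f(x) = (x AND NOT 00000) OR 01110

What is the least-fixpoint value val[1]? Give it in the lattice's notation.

11110

Worklist (8 pops):
  #1 pop 0: in=00000 → 10110 (no change)
  #2 pop 1: in=10110 → 10110 (was 00000); enqueue [0]
  #3 pop 2: in=10110 → 11110 (was 00000); enqueue [1]
  #4 pop 0: in=10110 → 10110 (no change)
  #5 pop 1: in=11110 → 11110 (was 10110); enqueue [0,2]
  #6 pop 0: in=11110 → 11110 (was 10110); enqueue [1]
  #7 pop 2: in=11110 → 11110 (no change)
  #8 pop 1: in=11110 → 11110 (no change)

Fixpoint:
  val[0] = 11110
  val[1] = 11110
  val[2] = 11110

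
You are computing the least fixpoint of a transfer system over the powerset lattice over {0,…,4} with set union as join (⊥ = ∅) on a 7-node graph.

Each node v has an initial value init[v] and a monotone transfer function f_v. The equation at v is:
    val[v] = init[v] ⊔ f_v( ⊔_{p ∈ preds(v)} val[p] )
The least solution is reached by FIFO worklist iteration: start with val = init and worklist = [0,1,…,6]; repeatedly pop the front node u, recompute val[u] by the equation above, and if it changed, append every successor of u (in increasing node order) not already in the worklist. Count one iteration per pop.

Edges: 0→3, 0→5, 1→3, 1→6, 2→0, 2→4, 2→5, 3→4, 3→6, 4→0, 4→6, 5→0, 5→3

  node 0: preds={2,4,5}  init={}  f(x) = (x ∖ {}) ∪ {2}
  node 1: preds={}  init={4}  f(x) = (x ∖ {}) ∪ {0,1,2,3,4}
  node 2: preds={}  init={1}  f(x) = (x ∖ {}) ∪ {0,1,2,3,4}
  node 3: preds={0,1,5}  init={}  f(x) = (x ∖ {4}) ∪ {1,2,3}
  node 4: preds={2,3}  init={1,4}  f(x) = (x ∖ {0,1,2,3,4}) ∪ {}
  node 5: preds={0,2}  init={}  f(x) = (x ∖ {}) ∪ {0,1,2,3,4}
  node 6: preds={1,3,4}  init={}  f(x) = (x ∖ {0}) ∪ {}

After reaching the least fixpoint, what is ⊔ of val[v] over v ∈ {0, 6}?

{0,1,2,3,4}

Iteration log — 10 steps:
  step 1. node 0  ⊔preds={1,4}  new={1,2,4}  old={}  +wl: 
  step 2. node 1  ⊔preds={}  new={0,1,2,3,4}  old={4}  +wl: 
  step 3. node 2  ⊔preds={}  new={0,1,2,3,4}  old={1}  +wl: 0
  step 4. node 3  ⊔preds={0,1,2,3,4}  new={0,1,2,3}  old={}  +wl: 
  step 5. node 4  ⊔preds={0,1,2,3,4}  new={1,4}  stable
  step 6. node 5  ⊔preds={0,1,2,3,4}  new={0,1,2,3,4}  old={}  +wl: 3
  step 7. node 6  ⊔preds={0,1,2,3,4}  new={1,2,3,4}  old={}  +wl: 
  step 8. node 0  ⊔preds={0,1,2,3,4}  new={0,1,2,3,4}  old={1,2,4}  +wl: 5
  step 9. node 3  ⊔preds={0,1,2,3,4}  new={0,1,2,3}  stable
  step 10. node 5  ⊔preds={0,1,2,3,4}  new={0,1,2,3,4}  stable

Least fixpoint reached:
  node 0: {0,1,2,3,4}
  node 1: {0,1,2,3,4}
  node 2: {0,1,2,3,4}
  node 3: {0,1,2,3}
  node 4: {1,4}
  node 5: {0,1,2,3,4}
  node 6: {1,2,3,4}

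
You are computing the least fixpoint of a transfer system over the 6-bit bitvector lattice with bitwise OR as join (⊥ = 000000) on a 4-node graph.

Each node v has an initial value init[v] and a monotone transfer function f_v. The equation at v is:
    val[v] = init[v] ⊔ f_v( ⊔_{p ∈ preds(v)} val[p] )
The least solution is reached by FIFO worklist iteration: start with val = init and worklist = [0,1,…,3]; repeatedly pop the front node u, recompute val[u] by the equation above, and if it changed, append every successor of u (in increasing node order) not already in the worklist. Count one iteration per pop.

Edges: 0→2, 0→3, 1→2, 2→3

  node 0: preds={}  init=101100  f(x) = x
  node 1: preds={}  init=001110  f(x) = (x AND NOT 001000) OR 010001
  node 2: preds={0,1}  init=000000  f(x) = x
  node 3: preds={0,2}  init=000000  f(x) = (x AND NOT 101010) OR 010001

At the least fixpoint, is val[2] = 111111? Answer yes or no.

Iteration log — 4 steps:
  step 1. node 0  ⊔preds=000000  new=101100  stable
  step 2. node 1  ⊔preds=000000  new=011111  old=001110  +wl: 
  step 3. node 2  ⊔preds=111111  new=111111  old=000000  +wl: 
  step 4. node 3  ⊔preds=111111  new=010101  old=000000  +wl: 

Least fixpoint reached:
  node 0: 101100
  node 1: 011111
  node 2: 111111
  node 3: 010101

yes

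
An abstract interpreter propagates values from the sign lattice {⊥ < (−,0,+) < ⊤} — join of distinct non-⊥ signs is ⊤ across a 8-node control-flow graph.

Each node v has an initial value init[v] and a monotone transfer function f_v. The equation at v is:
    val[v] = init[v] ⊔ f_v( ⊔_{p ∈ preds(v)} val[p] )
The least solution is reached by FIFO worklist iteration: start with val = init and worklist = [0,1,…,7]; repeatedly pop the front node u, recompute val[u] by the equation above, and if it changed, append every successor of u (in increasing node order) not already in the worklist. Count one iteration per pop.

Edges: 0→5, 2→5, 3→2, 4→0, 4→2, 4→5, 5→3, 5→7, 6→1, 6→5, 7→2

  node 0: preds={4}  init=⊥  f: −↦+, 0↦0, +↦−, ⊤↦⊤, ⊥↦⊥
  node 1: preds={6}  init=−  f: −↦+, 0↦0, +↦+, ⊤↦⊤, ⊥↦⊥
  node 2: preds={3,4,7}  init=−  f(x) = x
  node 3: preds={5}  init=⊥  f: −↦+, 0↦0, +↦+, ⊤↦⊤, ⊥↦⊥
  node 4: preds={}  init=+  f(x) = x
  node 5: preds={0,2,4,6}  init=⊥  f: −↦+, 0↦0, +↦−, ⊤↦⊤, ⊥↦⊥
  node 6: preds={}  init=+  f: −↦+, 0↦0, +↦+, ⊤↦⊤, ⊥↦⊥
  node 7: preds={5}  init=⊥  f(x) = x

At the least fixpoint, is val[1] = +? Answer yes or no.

Trace (10 dequeues):
  [1] u=0 | in + | out − | prev ⊥ | push {}
  [2] u=1 | in + | out ⊤ | prev − | push {}
  [3] u=2 | in + | out ⊤ | prev − | push {}
  [4] u=3 | in ⊥ | out ⊥ | ==
  [5] u=4 | in ⊥ | out + | ==
  [6] u=5 | in ⊤ | out ⊤ | prev ⊥ | push {3}
  [7] u=6 | in ⊥ | out + | ==
  [8] u=7 | in ⊤ | out ⊤ | prev ⊥ | push {2}
  [9] u=3 | in ⊤ | out ⊤ | prev ⊥ | push {}
  [10] u=2 | in ⊤ | out ⊤ | ==

Converged values:
  [0] −
  [1] ⊤
  [2] ⊤
  [3] ⊤
  [4] +
  [5] ⊤
  [6] +
  [7] ⊤

no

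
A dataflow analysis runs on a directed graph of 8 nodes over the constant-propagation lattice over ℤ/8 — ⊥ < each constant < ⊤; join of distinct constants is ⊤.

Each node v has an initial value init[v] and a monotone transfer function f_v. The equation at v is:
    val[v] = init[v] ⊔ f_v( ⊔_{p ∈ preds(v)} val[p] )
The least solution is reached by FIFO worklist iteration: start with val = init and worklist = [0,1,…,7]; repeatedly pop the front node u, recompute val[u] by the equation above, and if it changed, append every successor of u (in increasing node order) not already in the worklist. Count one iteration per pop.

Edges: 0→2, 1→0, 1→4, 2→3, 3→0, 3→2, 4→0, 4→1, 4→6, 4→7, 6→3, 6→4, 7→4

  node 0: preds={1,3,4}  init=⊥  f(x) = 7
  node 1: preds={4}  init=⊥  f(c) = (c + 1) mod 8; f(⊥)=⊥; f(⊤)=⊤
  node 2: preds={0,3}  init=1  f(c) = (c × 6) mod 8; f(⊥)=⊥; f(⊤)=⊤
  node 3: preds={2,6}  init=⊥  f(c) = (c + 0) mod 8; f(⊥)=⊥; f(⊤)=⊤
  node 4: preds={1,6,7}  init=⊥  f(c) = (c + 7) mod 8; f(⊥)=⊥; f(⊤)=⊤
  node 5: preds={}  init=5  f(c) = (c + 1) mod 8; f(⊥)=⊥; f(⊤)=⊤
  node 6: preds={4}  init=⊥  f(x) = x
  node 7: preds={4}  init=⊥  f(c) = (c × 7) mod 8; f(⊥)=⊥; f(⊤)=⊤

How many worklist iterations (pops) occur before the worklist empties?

Iteration log — 10 steps:
  step 1. node 0  ⊔preds=⊥  new=7  old=⊥  +wl: 
  step 2. node 1  ⊔preds=⊥  new=⊥  stable
  step 3. node 2  ⊔preds=7  new=⊤  old=1  +wl: 
  step 4. node 3  ⊔preds=⊤  new=⊤  old=⊥  +wl: 0,2
  step 5. node 4  ⊔preds=⊥  new=⊥  stable
  step 6. node 5  ⊔preds=⊥  new=5  stable
  step 7. node 6  ⊔preds=⊥  new=⊥  stable
  step 8. node 7  ⊔preds=⊥  new=⊥  stable
  step 9. node 0  ⊔preds=⊤  new=7  stable
  step 10. node 2  ⊔preds=⊤  new=⊤  stable

Least fixpoint reached:
  node 0: 7
  node 1: ⊥
  node 2: ⊤
  node 3: ⊤
  node 4: ⊥
  node 5: 5
  node 6: ⊥
  node 7: ⊥

10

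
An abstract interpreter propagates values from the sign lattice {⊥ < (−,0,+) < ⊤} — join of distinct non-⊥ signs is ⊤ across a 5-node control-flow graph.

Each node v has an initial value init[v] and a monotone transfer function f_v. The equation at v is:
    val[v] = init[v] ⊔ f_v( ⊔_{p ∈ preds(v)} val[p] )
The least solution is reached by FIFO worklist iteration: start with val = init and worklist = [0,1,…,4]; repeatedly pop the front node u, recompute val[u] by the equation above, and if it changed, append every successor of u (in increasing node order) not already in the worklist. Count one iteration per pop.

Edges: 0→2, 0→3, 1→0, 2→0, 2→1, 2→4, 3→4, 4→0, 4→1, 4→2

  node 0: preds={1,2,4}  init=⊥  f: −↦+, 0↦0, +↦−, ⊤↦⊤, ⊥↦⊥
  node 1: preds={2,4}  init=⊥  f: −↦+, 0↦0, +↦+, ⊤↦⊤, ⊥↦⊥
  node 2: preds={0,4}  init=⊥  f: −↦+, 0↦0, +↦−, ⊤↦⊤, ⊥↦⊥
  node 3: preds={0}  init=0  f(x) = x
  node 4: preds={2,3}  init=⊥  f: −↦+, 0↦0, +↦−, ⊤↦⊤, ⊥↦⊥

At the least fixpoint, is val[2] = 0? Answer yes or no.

yes

Iteration log — 12 steps:
  step 1. node 0  ⊔preds=⊥  new=⊥  stable
  step 2. node 1  ⊔preds=⊥  new=⊥  stable
  step 3. node 2  ⊔preds=⊥  new=⊥  stable
  step 4. node 3  ⊔preds=⊥  new=0  stable
  step 5. node 4  ⊔preds=0  new=0  old=⊥  +wl: 0,1,2
  step 6. node 0  ⊔preds=0  new=0  old=⊥  +wl: 3
  step 7. node 1  ⊔preds=0  new=0  old=⊥  +wl: 0
  step 8. node 2  ⊔preds=0  new=0  old=⊥  +wl: 1,4
  step 9. node 3  ⊔preds=0  new=0  stable
  step 10. node 0  ⊔preds=0  new=0  stable
  step 11. node 1  ⊔preds=0  new=0  stable
  step 12. node 4  ⊔preds=0  new=0  stable

Least fixpoint reached:
  node 0: 0
  node 1: 0
  node 2: 0
  node 3: 0
  node 4: 0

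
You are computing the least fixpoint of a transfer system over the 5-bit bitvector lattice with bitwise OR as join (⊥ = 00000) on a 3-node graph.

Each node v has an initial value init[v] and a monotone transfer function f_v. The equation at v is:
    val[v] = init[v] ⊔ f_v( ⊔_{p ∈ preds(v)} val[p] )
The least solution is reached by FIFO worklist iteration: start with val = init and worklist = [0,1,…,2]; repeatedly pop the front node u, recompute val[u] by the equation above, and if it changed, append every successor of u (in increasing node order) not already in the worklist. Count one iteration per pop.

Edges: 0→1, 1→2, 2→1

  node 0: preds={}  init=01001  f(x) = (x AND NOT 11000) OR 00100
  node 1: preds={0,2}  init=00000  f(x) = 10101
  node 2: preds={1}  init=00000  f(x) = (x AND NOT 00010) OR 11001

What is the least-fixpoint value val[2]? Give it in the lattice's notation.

11101

Worklist (4 pops):
  #1 pop 0: in=00000 → 01101 (was 01001); enqueue []
  #2 pop 1: in=01101 → 10101 (was 00000); enqueue []
  #3 pop 2: in=10101 → 11101 (was 00000); enqueue [1]
  #4 pop 1: in=11101 → 10101 (no change)

Fixpoint:
  val[0] = 01101
  val[1] = 10101
  val[2] = 11101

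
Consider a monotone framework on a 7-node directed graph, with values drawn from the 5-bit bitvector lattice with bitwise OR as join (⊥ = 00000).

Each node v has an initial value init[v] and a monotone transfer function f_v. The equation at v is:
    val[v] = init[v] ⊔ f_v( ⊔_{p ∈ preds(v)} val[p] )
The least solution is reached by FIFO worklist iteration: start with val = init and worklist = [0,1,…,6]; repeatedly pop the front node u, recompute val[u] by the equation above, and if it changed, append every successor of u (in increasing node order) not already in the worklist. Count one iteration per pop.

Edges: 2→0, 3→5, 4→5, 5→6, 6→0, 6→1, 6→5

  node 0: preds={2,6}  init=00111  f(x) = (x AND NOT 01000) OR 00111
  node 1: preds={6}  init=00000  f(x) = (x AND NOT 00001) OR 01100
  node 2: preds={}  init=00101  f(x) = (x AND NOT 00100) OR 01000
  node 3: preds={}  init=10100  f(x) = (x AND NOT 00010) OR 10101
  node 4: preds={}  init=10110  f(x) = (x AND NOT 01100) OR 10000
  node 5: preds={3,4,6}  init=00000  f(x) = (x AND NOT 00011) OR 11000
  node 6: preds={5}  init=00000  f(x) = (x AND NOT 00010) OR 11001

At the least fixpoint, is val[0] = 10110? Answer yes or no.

no

Iteration log — 10 steps:
  step 1. node 0  ⊔preds=00101  new=00111  stable
  step 2. node 1  ⊔preds=00000  new=01100  old=00000  +wl: 
  step 3. node 2  ⊔preds=00000  new=01101  old=00101  +wl: 0
  step 4. node 3  ⊔preds=00000  new=10101  old=10100  +wl: 
  step 5. node 4  ⊔preds=00000  new=10110  stable
  step 6. node 5  ⊔preds=10111  new=11100  old=00000  +wl: 
  step 7. node 6  ⊔preds=11100  new=11101  old=00000  +wl: 1,5
  step 8. node 0  ⊔preds=11101  new=10111  old=00111  +wl: 
  step 9. node 1  ⊔preds=11101  new=11100  old=01100  +wl: 
  step 10. node 5  ⊔preds=11111  new=11100  stable

Least fixpoint reached:
  node 0: 10111
  node 1: 11100
  node 2: 01101
  node 3: 10101
  node 4: 10110
  node 5: 11100
  node 6: 11101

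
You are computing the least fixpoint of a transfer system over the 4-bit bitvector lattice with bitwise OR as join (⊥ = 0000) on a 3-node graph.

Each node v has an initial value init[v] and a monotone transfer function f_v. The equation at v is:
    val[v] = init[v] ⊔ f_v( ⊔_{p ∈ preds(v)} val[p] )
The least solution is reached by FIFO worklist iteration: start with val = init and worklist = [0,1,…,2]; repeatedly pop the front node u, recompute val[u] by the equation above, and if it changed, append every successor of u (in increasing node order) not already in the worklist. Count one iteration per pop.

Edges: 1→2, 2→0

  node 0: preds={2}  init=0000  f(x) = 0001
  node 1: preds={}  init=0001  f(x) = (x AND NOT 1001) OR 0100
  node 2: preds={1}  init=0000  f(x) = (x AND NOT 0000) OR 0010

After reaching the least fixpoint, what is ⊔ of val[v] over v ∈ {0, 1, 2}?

0111

Worklist (4 pops):
  #1 pop 0: in=0000 → 0001 (was 0000); enqueue []
  #2 pop 1: in=0000 → 0101 (was 0001); enqueue []
  #3 pop 2: in=0101 → 0111 (was 0000); enqueue [0]
  #4 pop 0: in=0111 → 0001 (no change)

Fixpoint:
  val[0] = 0001
  val[1] = 0101
  val[2] = 0111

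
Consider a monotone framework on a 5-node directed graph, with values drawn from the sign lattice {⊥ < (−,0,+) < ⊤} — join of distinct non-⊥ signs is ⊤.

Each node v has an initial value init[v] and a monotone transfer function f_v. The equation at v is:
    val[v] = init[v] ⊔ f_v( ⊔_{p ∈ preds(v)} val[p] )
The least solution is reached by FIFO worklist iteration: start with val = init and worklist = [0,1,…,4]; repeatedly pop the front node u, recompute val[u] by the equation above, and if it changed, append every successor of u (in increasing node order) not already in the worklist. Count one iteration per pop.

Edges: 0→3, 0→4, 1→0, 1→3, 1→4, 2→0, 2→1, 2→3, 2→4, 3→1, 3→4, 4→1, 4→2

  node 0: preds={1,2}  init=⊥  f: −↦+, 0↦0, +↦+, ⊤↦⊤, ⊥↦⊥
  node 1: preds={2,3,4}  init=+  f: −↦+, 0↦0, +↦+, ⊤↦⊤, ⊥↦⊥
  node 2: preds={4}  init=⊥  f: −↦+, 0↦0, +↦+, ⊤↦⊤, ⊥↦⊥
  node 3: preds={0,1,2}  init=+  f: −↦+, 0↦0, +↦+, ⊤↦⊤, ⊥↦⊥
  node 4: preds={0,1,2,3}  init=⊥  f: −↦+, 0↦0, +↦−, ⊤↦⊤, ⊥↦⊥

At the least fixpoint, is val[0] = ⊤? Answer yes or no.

yes

Iteration log — 16 steps:
  step 1. node 0  ⊔preds=+  new=+  old=⊥  +wl: 
  step 2. node 1  ⊔preds=+  new=+  stable
  step 3. node 2  ⊔preds=⊥  new=⊥  stable
  step 4. node 3  ⊔preds=+  new=+  stable
  step 5. node 4  ⊔preds=+  new=−  old=⊥  +wl: 1,2
  step 6. node 1  ⊔preds=⊤  new=⊤  old=+  +wl: 0,3,4
  step 7. node 2  ⊔preds=−  new=+  old=⊥  +wl: 1
  step 8. node 0  ⊔preds=⊤  new=⊤  old=+  +wl: 
  step 9. node 3  ⊔preds=⊤  new=⊤  old=+  +wl: 
  step 10. node 4  ⊔preds=⊤  new=⊤  old=−  +wl: 2
  step 11. node 1  ⊔preds=⊤  new=⊤  stable
  step 12. node 2  ⊔preds=⊤  new=⊤  old=+  +wl: 0,1,3,4
  step 13. node 0  ⊔preds=⊤  new=⊤  stable
  step 14. node 1  ⊔preds=⊤  new=⊤  stable
  step 15. node 3  ⊔preds=⊤  new=⊤  stable
  step 16. node 4  ⊔preds=⊤  new=⊤  stable

Least fixpoint reached:
  node 0: ⊤
  node 1: ⊤
  node 2: ⊤
  node 3: ⊤
  node 4: ⊤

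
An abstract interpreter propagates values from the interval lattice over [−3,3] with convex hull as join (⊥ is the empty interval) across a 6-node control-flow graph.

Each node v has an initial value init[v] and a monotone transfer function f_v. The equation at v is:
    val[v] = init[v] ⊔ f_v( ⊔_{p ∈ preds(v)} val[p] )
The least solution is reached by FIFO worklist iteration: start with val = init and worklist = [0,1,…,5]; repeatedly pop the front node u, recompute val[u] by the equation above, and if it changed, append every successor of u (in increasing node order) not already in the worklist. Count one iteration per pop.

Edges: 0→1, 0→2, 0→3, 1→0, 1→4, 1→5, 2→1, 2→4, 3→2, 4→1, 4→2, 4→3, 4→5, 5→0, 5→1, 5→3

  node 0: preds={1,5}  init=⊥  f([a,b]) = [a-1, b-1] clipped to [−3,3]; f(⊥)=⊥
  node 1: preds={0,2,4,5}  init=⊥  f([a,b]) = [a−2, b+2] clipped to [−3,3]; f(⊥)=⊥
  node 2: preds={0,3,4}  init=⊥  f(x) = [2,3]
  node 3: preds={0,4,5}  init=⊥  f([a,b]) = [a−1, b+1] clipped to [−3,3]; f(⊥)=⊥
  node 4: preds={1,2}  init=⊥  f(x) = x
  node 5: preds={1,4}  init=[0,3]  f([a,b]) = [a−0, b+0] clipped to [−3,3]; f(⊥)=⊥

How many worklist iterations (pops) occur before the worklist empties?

Trace (11 dequeues):
  [1] u=0 | in [0,3] | out [-1,2] | prev ⊥ | push {}
  [2] u=1 | in [-1,3] | out [-3,3] | prev ⊥ | push {0}
  [3] u=2 | in [-1,2] | out [2,3] | prev ⊥ | push {1}
  [4] u=3 | in [-1,3] | out [-2,3] | prev ⊥ | push {2}
  [5] u=4 | in [-3,3] | out [-3,3] | prev ⊥ | push {3}
  [6] u=5 | in [-3,3] | out [-3,3] | prev [0,3] | push {}
  [7] u=0 | in [-3,3] | out [-3,2] | prev [-1,2] | push {}
  [8] u=1 | in [-3,3] | out [-3,3] | ==
  [9] u=2 | in [-3,3] | out [2,3] | ==
  [10] u=3 | in [-3,3] | out [-3,3] | prev [-2,3] | push {2}
  [11] u=2 | in [-3,3] | out [2,3] | ==

Converged values:
  [0] [-3,2]
  [1] [-3,3]
  [2] [2,3]
  [3] [-3,3]
  [4] [-3,3]
  [5] [-3,3]

11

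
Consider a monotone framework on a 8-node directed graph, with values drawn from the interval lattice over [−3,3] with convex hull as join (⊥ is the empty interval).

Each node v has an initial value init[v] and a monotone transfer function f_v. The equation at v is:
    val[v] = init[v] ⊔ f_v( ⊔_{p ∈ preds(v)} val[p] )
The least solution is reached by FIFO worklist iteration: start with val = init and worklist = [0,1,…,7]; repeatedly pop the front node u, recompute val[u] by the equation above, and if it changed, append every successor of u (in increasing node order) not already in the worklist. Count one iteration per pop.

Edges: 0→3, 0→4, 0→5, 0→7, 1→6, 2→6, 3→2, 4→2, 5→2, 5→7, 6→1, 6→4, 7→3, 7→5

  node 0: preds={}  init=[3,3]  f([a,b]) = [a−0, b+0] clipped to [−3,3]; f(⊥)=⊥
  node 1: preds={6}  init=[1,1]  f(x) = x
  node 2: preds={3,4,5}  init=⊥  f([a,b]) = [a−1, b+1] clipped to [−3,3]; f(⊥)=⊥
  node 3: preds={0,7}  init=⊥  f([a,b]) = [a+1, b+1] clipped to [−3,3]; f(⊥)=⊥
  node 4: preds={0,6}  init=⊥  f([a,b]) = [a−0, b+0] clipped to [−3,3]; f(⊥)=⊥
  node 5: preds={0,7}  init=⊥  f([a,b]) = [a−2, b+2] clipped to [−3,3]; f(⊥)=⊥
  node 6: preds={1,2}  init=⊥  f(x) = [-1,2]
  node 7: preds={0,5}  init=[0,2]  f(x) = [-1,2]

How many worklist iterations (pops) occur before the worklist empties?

16

Worklist (16 pops):
  #1 pop 0: in=⊥ → [3,3] (no change)
  #2 pop 1: in=⊥ → [1,1] (no change)
  #3 pop 2: in=⊥ → ⊥ (no change)
  #4 pop 3: in=[0,3] → [1,3] (was ⊥); enqueue [2]
  #5 pop 4: in=[3,3] → [3,3] (was ⊥); enqueue []
  #6 pop 5: in=[0,3] → [-2,3] (was ⊥); enqueue []
  #7 pop 6: in=[1,1] → [-1,2] (was ⊥); enqueue [1,4]
  #8 pop 7: in=[-2,3] → [-1,2] (was [0,2]); enqueue [3,5]
  #9 pop 2: in=[-2,3] → [-3,3] (was ⊥); enqueue [6]
  #10 pop 1: in=[-1,2] → [-1,2] (was [1,1]); enqueue []
  #11 pop 4: in=[-1,3] → [-1,3] (was [3,3]); enqueue [2]
  #12 pop 3: in=[-1,3] → [0,3] (was [1,3]); enqueue []
  #13 pop 5: in=[-1,3] → [-3,3] (was [-2,3]); enqueue [7]
  #14 pop 6: in=[-3,3] → [-1,2] (no change)
  #15 pop 2: in=[-3,3] → [-3,3] (no change)
  #16 pop 7: in=[-3,3] → [-1,2] (no change)

Fixpoint:
  val[0] = [3,3]
  val[1] = [-1,2]
  val[2] = [-3,3]
  val[3] = [0,3]
  val[4] = [-1,3]
  val[5] = [-3,3]
  val[6] = [-1,2]
  val[7] = [-1,2]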